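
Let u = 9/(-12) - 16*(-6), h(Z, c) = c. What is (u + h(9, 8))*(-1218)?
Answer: -251517/2 ≈ -1.2576e+5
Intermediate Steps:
u = 381/4 (u = 9*(-1/12) + 96 = -3/4 + 96 = 381/4 ≈ 95.250)
(u + h(9, 8))*(-1218) = (381/4 + 8)*(-1218) = (413/4)*(-1218) = -251517/2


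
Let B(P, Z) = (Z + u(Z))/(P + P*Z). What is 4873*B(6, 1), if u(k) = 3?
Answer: 4873/3 ≈ 1624.3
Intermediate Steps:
B(P, Z) = (3 + Z)/(P + P*Z) (B(P, Z) = (Z + 3)/(P + P*Z) = (3 + Z)/(P + P*Z))
4873*B(6, 1) = 4873*((3 + 1)/(6*(1 + 1))) = 4873*((⅙)*4/2) = 4873*((⅙)*(½)*4) = 4873*(⅓) = 4873/3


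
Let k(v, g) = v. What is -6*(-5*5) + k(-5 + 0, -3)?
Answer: 145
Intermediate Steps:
-6*(-5*5) + k(-5 + 0, -3) = -6*(-5*5) + (-5 + 0) = -(-150) - 5 = -6*(-25) - 5 = 150 - 5 = 145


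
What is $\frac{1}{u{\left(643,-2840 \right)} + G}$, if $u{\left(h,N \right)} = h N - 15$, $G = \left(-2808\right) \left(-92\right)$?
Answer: $- \frac{1}{1567799} \approx -6.3784 \cdot 10^{-7}$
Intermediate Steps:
$G = 258336$
$u{\left(h,N \right)} = -15 + N h$ ($u{\left(h,N \right)} = N h - 15 = -15 + N h$)
$\frac{1}{u{\left(643,-2840 \right)} + G} = \frac{1}{\left(-15 - 1826120\right) + 258336} = \frac{1}{-1826135 + 258336} = \frac{1}{-1567799} = - \frac{1}{1567799}$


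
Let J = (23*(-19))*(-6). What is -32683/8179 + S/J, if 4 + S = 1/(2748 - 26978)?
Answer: -692392783613/173206846580 ≈ -3.9975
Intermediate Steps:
J = 2622 (J = -437*(-6) = 2622)
S = -96921/24230 (S = -4 + 1/(2748 - 26978) = -4 + 1/(-24230) = -4 - 1/24230 = -96921/24230 ≈ -4.0000)
-32683/8179 + S/J = -32683/8179 - 96921/24230/2622 = -32683*1/8179 - 96921/24230*1/2622 = -32683/8179 - 32307/21177020 = -692392783613/173206846580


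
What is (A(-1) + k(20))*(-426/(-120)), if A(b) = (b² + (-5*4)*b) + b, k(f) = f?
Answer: 142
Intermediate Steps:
A(b) = b² - 19*b (A(b) = (b² - 20*b) + b = b² - 19*b)
(A(-1) + k(20))*(-426/(-120)) = (-(-19 - 1) + 20)*(-426/(-120)) = (-1*(-20) + 20)*(-426*(-1/120)) = (20 + 20)*(71/20) = 40*(71/20) = 142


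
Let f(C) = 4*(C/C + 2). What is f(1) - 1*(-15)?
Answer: 27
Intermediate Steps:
f(C) = 12 (f(C) = 4*(1 + 2) = 4*3 = 12)
f(1) - 1*(-15) = 12 - 1*(-15) = 12 + 15 = 27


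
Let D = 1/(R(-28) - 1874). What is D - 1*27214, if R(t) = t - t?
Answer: -50999037/1874 ≈ -27214.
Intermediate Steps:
R(t) = 0
D = -1/1874 (D = 1/(0 - 1874) = 1/(-1874) = -1/1874 ≈ -0.00053362)
D - 1*27214 = -1/1874 - 1*27214 = -1/1874 - 27214 = -50999037/1874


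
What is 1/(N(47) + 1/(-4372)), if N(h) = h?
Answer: 4372/205483 ≈ 0.021277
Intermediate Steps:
1/(N(47) + 1/(-4372)) = 1/(47 + 1/(-4372)) = 1/(47 - 1/4372) = 1/(205483/4372) = 4372/205483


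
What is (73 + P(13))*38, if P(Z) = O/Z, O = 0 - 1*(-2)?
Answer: 36138/13 ≈ 2779.8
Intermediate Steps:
O = 2 (O = 0 + 2 = 2)
P(Z) = 2/Z
(73 + P(13))*38 = (73 + 2/13)*38 = (951/13)*38 = 36138/13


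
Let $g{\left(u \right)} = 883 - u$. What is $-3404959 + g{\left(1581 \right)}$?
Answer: $-3405657$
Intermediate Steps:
$-3404959 + g{\left(1581 \right)} = -3404959 + \left(883 - 1581\right) = -3404959 - 698 = -3405657$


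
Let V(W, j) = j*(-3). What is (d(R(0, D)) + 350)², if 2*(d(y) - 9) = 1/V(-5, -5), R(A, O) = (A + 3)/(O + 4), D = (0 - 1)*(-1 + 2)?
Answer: 116014441/900 ≈ 1.2890e+5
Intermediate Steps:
V(W, j) = -3*j
D = -1 (D = -1*1 = -1)
R(A, O) = (3 + A)/(4 + O)
d(y) = 271/30 (d(y) = 9 + 1/(2*((-3*(-5)))) = 9 + (½)/15 = 9 + (½)*(1/15) = 9 + 1/30 = 271/30)
(d(R(0, D)) + 350)² = (271/30 + 350)² = (10771/30)² = 116014441/900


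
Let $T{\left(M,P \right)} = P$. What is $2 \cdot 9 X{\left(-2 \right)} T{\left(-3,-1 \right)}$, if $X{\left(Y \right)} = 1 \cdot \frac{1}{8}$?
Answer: $- \frac{9}{4} \approx -2.25$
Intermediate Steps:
$X{\left(Y \right)} = \frac{1}{8}$ ($X{\left(Y \right)} = 1 \cdot \frac{1}{8} = \frac{1}{8}$)
$2 \cdot 9 X{\left(-2 \right)} T{\left(-3,-1 \right)} = 2 \cdot 9 \cdot \frac{1}{8} \left(-1\right) = 18 \cdot \frac{1}{8} \left(-1\right) = \frac{9}{4} \left(-1\right) = - \frac{9}{4}$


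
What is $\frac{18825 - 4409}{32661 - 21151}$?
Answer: $\frac{7208}{5755} \approx 1.2525$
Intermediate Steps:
$\frac{18825 - 4409}{32661 - 21151} = \frac{14416}{11510} = 14416 \cdot \frac{1}{11510} = \frac{7208}{5755}$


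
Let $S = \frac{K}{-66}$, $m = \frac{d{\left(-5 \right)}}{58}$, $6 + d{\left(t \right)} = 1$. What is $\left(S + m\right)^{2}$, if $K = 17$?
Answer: $\frac{108241}{915849} \approx 0.11819$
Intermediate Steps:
$d{\left(t \right)} = -5$ ($d{\left(t \right)} = -6 + 1 = -5$)
$m = - \frac{5}{58} \approx -0.086207$
$S = - \frac{17}{66}$ ($S = \frac{17}{-66} = 17 \left(- \frac{1}{66}\right) = - \frac{17}{66} \approx -0.25758$)
$\left(S + m\right)^{2} = \left(- \frac{17}{66} - \frac{5}{58}\right)^{2} = \left(- \frac{329}{957}\right)^{2} = \frac{108241}{915849}$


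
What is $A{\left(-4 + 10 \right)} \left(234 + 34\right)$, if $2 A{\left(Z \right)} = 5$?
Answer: $670$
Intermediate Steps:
$A{\left(Z \right)} = \frac{5}{2}$ ($A{\left(Z \right)} = \frac{1}{2} \cdot 5 = \frac{5}{2}$)
$A{\left(-4 + 10 \right)} \left(234 + 34\right) = \frac{5 \left(234 + 34\right)}{2} = \frac{5}{2} \cdot 268 = 670$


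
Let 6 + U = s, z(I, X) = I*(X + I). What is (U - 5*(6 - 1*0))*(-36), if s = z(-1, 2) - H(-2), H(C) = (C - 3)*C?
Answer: 1692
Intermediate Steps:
z(I, X) = I*(I + X)
H(C) = C*(-3 + C) (H(C) = (-3 + C)*C = C*(-3 + C))
s = -11 (s = -(-1 + 2) - (-2)*(-3 - 2) = -1*1 - (-2)*(-5) = -1 - 1*10 = -1 - 10 = -11)
U = -17 (U = -6 - 11 = -17)
(U - 5*(6 - 1*0))*(-36) = (-17 - 5*(6 - 1*0))*(-36) = (-17 - 5*(6 + 0))*(-36) = (-17 - 5*6)*(-36) = (-17 - 30)*(-36) = -47*(-36) = 1692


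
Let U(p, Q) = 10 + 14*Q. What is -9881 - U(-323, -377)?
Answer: -4613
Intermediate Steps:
-9881 - U(-323, -377) = -9881 - (10 + 14*(-377)) = -9881 - (10 - 5278) = -9881 - 1*(-5268) = -9881 + 5268 = -4613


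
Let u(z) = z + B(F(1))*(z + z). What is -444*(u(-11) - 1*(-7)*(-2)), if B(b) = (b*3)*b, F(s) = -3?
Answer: 274836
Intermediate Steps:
B(b) = 3*b**2 (B(b) = (3*b)*b = 3*b**2)
u(z) = 55*z (u(z) = z + (3*(-3)**2)*(z + z) = z + (3*9)*(2*z) = z + 27*(2*z) = z + 54*z = 55*z)
-444*(u(-11) - 1*(-7)*(-2)) = -444*(55*(-11) - 1*(-7)*(-2)) = -444*(-605 + 7*(-2)) = -444*(-605 - 14) = -444*(-619) = 274836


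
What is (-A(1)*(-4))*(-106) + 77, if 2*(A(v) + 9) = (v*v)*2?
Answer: 3469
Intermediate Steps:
A(v) = -9 + v**2 (A(v) = -9 + ((v*v)*2)/2 = -9 + (v**2*2)/2 = -9 + (2*v**2)/2 = -9 + v**2)
(-A(1)*(-4))*(-106) + 77 = (-(-9 + 1**2)*(-4))*(-106) + 77 = (-(-9 + 1)*(-4))*(-106) + 77 = (-1*(-8)*(-4))*(-106) + 77 = (8*(-4))*(-106) + 77 = -32*(-106) + 77 = 3392 + 77 = 3469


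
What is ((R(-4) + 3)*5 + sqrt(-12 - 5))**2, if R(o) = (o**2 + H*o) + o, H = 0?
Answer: 5608 + 150*I*sqrt(17) ≈ 5608.0 + 618.47*I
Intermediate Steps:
R(o) = o + o**2 (R(o) = (o**2 + 0*o) + o = (o**2 + 0) + o = o**2 + o = o + o**2)
((R(-4) + 3)*5 + sqrt(-12 - 5))**2 = ((-4*(1 - 4) + 3)*5 + sqrt(-12 - 5))**2 = ((-4*(-3) + 3)*5 + sqrt(-17))**2 = ((12 + 3)*5 + I*sqrt(17))**2 = (15*5 + I*sqrt(17))**2 = (75 + I*sqrt(17))**2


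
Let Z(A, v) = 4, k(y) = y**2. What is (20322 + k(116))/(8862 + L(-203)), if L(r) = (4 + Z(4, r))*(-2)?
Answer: 16889/4423 ≈ 3.8184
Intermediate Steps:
L(r) = -16 (L(r) = (4 + 4)*(-2) = 8*(-2) = -16)
(20322 + k(116))/(8862 + L(-203)) = (20322 + 116**2)/(8862 - 16) = (20322 + 13456)/8846 = 33778*(1/8846) = 16889/4423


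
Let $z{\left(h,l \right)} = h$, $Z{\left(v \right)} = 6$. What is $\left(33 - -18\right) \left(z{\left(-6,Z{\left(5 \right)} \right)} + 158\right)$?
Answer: $7752$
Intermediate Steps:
$\left(33 - -18\right) \left(z{\left(-6,Z{\left(5 \right)} \right)} + 158\right) = \left(33 - -18\right) \left(-6 + 158\right) = \left(33 + 18\right) 152 = 51 \cdot 152 = 7752$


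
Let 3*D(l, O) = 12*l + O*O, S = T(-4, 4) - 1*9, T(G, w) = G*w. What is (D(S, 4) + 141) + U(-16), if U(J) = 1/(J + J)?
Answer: 4445/96 ≈ 46.302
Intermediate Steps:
U(J) = 1/(2*J)
S = -25 (S = -4*4 - 1*9 = -16 - 9 = -25)
D(l, O) = 4*l + O²/3 (D(l, O) = (12*l + O*O)/3 = (12*l + O²)/3 = (O² + 12*l)/3 = 4*l + O²/3)
(D(S, 4) + 141) + U(-16) = ((4*(-25) + (⅓)*4²) + 141) + (½)/(-16) = ((-100 + (⅓)*16) + 141) + (½)*(-1/16) = ((-100 + 16/3) + 141) - 1/32 = (-284/3 + 141) - 1/32 = 139/3 - 1/32 = 4445/96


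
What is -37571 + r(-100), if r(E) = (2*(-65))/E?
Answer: -375697/10 ≈ -37570.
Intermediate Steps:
r(E) = -130/E
-37571 + r(-100) = -37571 - 130/(-100) = -37571 - 130*(-1/100) = -37571 + 13/10 = -375697/10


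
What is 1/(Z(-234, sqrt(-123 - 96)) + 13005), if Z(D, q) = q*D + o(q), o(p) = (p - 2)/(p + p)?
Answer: 438*I/(37*(2770*sqrt(219) + 153957*I)) ≈ 7.18e-5 + 1.9117e-5*I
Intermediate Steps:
o(p) = (-2 + p)/(2*p) (o(p) = (-2 + p)/((2*p)) = (-2 + p)*(1/(2*p)) = (-2 + p)/(2*p))
Z(D, q) = D*q + (-2 + q)/(2*q) (Z(D, q) = q*D + (-2 + q)/(2*q) = D*q + (-2 + q)/(2*q))
1/(Z(-234, sqrt(-123 - 96)) + 13005) = 1/((1/2 - 1/(sqrt(-123 - 96)) - 234*sqrt(-123 - 96)) + 13005) = 1/((1/2 - 1/(sqrt(-219)) - 234*I*sqrt(219)) + 13005) = 1/((1/2 - 1/(I*sqrt(219)) - 234*I*sqrt(219)) + 13005) = 1/((1/2 - (-1)*I*sqrt(219)/219 - 234*I*sqrt(219)) + 13005) = 1/((1/2 + I*sqrt(219)/219 - 234*I*sqrt(219)) + 13005) = 1/((1/2 - 51245*I*sqrt(219)/219) + 13005) = 1/(26011/2 - 51245*I*sqrt(219)/219)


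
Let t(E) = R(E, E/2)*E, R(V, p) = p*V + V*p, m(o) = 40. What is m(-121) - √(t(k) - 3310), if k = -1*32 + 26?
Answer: 40 - I*√3526 ≈ 40.0 - 59.38*I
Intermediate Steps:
k = -6 (k = -32 + 26 = -6)
R(V, p) = 2*V*p (R(V, p) = V*p + V*p = 2*V*p)
t(E) = E³ (t(E) = (2*E*(E/2))*E = E²*E = E³)
m(-121) - √(t(k) - 3310) = 40 - √((-6)³ - 3310) = 40 - √(-216 - 3310) = 40 - √(-3526) = 40 - I*√3526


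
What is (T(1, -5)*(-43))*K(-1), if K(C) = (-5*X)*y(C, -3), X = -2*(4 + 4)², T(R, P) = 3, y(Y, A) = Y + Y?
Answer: 165120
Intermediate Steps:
y(Y, A) = 2*Y
X = -128 (X = -2*8² = -2*64 = -128)
K(C) = 1280*C (K(C) = (-5*(-128))*(2*C) = 640*(2*C) = 1280*C)
(T(1, -5)*(-43))*K(-1) = (3*(-43))*(1280*(-1)) = -129*(-1280) = 165120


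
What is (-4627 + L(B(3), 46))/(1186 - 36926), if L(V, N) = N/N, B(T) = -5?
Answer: 2313/17870 ≈ 0.12943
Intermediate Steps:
L(V, N) = 1
(-4627 + L(B(3), 46))/(1186 - 36926) = (-4627 + 1)/(1186 - 36926) = -4626/(-35740) = -4626*(-1/35740) = 2313/17870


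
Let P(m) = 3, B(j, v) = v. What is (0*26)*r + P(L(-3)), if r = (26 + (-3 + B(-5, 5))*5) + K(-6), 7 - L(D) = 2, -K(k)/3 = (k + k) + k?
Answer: 3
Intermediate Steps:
K(k) = -9*k (K(k) = -3*((k + k) + k) = -3*(2*k + k) = -9*k)
L(D) = 5 (L(D) = 7 - 1*2 = 7 - 2 = 5)
r = 90 (r = (26 + (-3 + 5)*5) - 9*(-6) = (26 + 2*5) + 54 = (26 + 10) + 54 = 36 + 54 = 90)
(0*26)*r + P(L(-3)) = (0*26)*90 + 3 = 0*90 + 3 = 0 + 3 = 3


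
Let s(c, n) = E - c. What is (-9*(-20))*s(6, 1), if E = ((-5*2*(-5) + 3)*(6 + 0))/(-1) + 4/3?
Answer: -58080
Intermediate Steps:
E = -950/3 (E = ((-10*(-5) + 3)*6)*(-1) + 4*(1/3) = ((50 + 3)*6)*(-1) + 4/3 = (53*6)*(-1) + 4/3 = 318*(-1) + 4/3 = -318 + 4/3 = -950/3 ≈ -316.67)
s(c, n) = -950/3 - c
(-9*(-20))*s(6, 1) = (-9*(-20))*(-950/3 - 1*6) = 180*(-950/3 - 6) = 180*(-968/3) = -58080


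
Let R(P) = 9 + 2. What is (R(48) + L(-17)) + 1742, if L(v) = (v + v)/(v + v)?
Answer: 1754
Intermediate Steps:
R(P) = 11
L(v) = 1 (L(v) = (2*v)/((2*v)) = (2*v)*(1/(2*v)) = 1)
(R(48) + L(-17)) + 1742 = (11 + 1) + 1742 = 12 + 1742 = 1754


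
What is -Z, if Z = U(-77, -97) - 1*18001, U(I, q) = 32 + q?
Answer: 18066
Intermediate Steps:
Z = -18066 (Z = (32 - 97) - 1*18001 = -65 - 18001 = -18066)
-Z = -1*(-18066) = 18066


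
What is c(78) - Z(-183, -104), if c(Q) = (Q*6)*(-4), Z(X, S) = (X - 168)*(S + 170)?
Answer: 21294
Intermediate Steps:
Z(X, S) = (-168 + X)*(170 + S)
c(Q) = -24*Q (c(Q) = (6*Q)*(-4) = -24*Q)
c(78) - Z(-183, -104) = -24*78 - (-28560 - 168*(-104) + 170*(-183) - 104*(-183)) = -1872 - (-28560 + 17472 - 31110 + 19032) = -1872 - 1*(-23166) = -1872 + 23166 = 21294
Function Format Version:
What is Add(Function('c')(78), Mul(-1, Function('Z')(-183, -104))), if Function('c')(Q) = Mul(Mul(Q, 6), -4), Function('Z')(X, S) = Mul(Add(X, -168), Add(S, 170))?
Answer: 21294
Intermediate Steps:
Function('Z')(X, S) = Mul(Add(-168, X), Add(170, S))
Function('c')(Q) = Mul(-24, Q) (Function('c')(Q) = Mul(Mul(6, Q), -4) = Mul(-24, Q))
Add(Function('c')(78), Mul(-1, Function('Z')(-183, -104))) = Add(Mul(-24, 78), Mul(-1, Add(-28560, Mul(-168, -104), Mul(170, -183), Mul(-104, -183)))) = Add(-1872, Mul(-1, Add(-28560, 17472, -31110, 19032))) = Add(-1872, Mul(-1, -23166)) = Add(-1872, 23166) = 21294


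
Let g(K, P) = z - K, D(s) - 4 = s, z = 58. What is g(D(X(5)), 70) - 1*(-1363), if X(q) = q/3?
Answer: 4246/3 ≈ 1415.3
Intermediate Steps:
X(q) = q/3 (X(q) = q*(1/3) = q/3)
D(s) = 4 + s
g(K, P) = 58 - K
g(D(X(5)), 70) - 1*(-1363) = (58 - (4 + (1/3)*5)) - 1*(-1363) = (58 - (4 + 5/3)) + 1363 = (58 - 1*17/3) + 1363 = (58 - 17/3) + 1363 = 157/3 + 1363 = 4246/3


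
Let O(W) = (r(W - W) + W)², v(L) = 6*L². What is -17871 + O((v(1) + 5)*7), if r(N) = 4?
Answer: -11310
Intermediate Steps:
O(W) = (4 + W)²
-17871 + O((v(1) + 5)*7) = -17871 + (4 + (6*1² + 5)*7)² = -17871 + (4 + (6*1 + 5)*7)² = -17871 + (4 + (6 + 5)*7)² = -17871 + (4 + 11*7)² = -17871 + (4 + 77)² = -17871 + 81² = -17871 + 6561 = -11310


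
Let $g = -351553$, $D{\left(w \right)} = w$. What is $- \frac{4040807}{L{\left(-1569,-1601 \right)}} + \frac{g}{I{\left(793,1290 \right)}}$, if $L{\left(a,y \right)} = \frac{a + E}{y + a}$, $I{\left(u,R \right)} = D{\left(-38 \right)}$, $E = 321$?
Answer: $- \frac{121579218269}{11856} \approx -1.0255 \cdot 10^{7}$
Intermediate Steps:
$I{\left(u,R \right)} = -38$
$L{\left(a,y \right)} = \frac{321 + a}{a + y}$ ($L{\left(a,y \right)} = \frac{a + 321}{y + a} = \frac{321 + a}{a + y}$)
$- \frac{4040807}{L{\left(-1569,-1601 \right)}} + \frac{g}{I{\left(793,1290 \right)}} = - \frac{4040807}{\frac{1}{-1569 - 1601} \left(321 - 1569\right)} - \frac{351553}{-38} = - \frac{4040807}{\frac{1}{-3170} \left(-1248\right)} - - \frac{351553}{38} = - \frac{4040807}{\left(- \frac{1}{3170}\right) \left(-1248\right)} + \frac{351553}{38} = - \frac{4040807}{\frac{624}{1585}} + \frac{351553}{38} = \left(-4040807\right) \frac{1585}{624} + \frac{351553}{38} = - \frac{6404679095}{624} + \frac{351553}{38} = - \frac{121579218269}{11856}$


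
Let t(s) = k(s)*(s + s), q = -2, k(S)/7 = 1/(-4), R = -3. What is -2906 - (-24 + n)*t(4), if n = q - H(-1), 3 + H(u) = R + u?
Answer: -3172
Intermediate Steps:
k(S) = -7/4 (k(S) = 7/(-4) = 7*(-¼) = -7/4)
t(s) = -7*s/2 (t(s) = -7*(s + s)/4 = -7*s/2)
H(u) = -6 + u (H(u) = -3 + (-3 + u) = -6 + u)
n = 5 (n = -2 - (-6 - 1) = -2 - 1*(-7) = -2 + 7 = 5)
-2906 - (-24 + n)*t(4) = -2906 - (-24 + 5)*(-7/2*4) = -2906 - (-19)*(-14) = -2906 - 1*266 = -2906 - 266 = -3172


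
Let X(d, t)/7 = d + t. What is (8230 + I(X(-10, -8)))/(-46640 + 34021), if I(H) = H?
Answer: -8104/12619 ≈ -0.64221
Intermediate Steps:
X(d, t) = 7*d + 7*t (X(d, t) = 7*(d + t) = 7*d + 7*t)
(8230 + I(X(-10, -8)))/(-46640 + 34021) = (8230 + (7*(-10) + 7*(-8)))/(-46640 + 34021) = (8230 + (-70 - 56))/(-12619) = (8230 - 126)*(-1/12619) = 8104*(-1/12619) = -8104/12619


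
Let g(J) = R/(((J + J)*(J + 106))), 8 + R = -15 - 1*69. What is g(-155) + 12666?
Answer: 96198224/7595 ≈ 12666.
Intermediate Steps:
R = -92 (R = -8 + (-15 - 1*69) = -8 + (-15 - 69) = -8 - 84 = -92)
g(J) = -46/(J*(106 + J)) (g(J) = -92*1/((J + 106)*(J + J)) = -92*1/(2*J*(106 + J)) = -46/(J*(106 + J)))
g(-155) + 12666 = -46/(-155*(106 - 155)) + 12666 = -46*(-1/155)/(-49) + 12666 = -46*(-1/155)*(-1/49) + 12666 = -46/7595 + 12666 = 96198224/7595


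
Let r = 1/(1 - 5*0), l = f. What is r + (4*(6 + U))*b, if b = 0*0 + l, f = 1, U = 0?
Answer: 25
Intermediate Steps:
l = 1
b = 1 (b = 0*0 + 1 = 0 + 1 = 1)
r = 1 (r = 1/(1 + 0) = 1/1 = 1)
r + (4*(6 + U))*b = 1 + (4*(6 + 0))*1 = 1 + (4*6)*1 = 1 + 24*1 = 1 + 24 = 25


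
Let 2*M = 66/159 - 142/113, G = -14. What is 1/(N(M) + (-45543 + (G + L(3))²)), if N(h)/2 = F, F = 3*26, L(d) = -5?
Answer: -1/45026 ≈ -2.2209e-5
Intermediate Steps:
F = 78
M = -2520/5989 (M = (66/159 - 142/113)/2 = (66*(1/159) - 142*1/113)/2 = (22/53 - 142/113)/2 = (½)*(-5040/5989) = -2520/5989 ≈ -0.42077)
N(h) = 156 (N(h) = 2*78 = 156)
1/(N(M) + (-45543 + (G + L(3))²)) = 1/(156 + (-45543 + (-14 - 5)²)) = 1/(156 + (-45543 + (-19)²)) = 1/(156 + (-45543 + 361)) = 1/(156 - 45182) = 1/(-45026) = -1/45026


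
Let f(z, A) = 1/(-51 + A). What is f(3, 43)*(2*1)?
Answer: -1/4 ≈ -0.25000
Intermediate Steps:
f(3, 43)*(2*1) = (2*1)/(-51 + 43) = 2/(-8) = -1/8*2 = -1/4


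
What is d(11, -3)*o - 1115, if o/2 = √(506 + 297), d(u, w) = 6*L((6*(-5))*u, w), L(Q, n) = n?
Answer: -1115 - 36*√803 ≈ -2135.1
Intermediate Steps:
d(u, w) = 6*w
o = 2*√803 (o = 2*√(506 + 297) = 2*√803 ≈ 56.674)
d(11, -3)*o - 1115 = (6*(-3))*(2*√803) - 1115 = -36*√803 - 1115 = -1115 - 36*√803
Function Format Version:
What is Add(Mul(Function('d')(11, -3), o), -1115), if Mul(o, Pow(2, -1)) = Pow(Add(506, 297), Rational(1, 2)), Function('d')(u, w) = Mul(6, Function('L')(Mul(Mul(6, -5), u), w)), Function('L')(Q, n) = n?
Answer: Add(-1115, Mul(-36, Pow(803, Rational(1, 2)))) ≈ -2135.1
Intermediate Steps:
Function('d')(u, w) = Mul(6, w)
o = Mul(2, Pow(803, Rational(1, 2))) (o = Mul(2, Pow(Add(506, 297), Rational(1, 2))) = Mul(2, Pow(803, Rational(1, 2))) ≈ 56.674)
Add(Mul(Function('d')(11, -3), o), -1115) = Add(Mul(Mul(6, -3), Mul(2, Pow(803, Rational(1, 2)))), -1115) = Add(Mul(-18, Mul(2, Pow(803, Rational(1, 2)))), -1115) = Add(Mul(-36, Pow(803, Rational(1, 2))), -1115) = Add(-1115, Mul(-36, Pow(803, Rational(1, 2))))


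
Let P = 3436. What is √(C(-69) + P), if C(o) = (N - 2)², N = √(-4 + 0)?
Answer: 2*√(859 - 2*I) ≈ 58.617 - 0.068239*I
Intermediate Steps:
N = 2*I (N = √(-4) = 2*I ≈ 2.0*I)
C(o) = (-2 + 2*I)² (C(o) = (2*I - 2)² = (-2 + 2*I)²)
√(C(-69) + P) = √(-8*I + 3436) = √(3436 - 8*I)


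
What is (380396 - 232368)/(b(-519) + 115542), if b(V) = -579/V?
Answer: 25608844/19988959 ≈ 1.2811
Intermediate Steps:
(380396 - 232368)/(b(-519) + 115542) = (380396 - 232368)/(-579/(-519) + 115542) = 148028/(-579*(-1/519) + 115542) = 148028/(193/173 + 115542) = 148028/(19988959/173) = 148028*(173/19988959) = 25608844/19988959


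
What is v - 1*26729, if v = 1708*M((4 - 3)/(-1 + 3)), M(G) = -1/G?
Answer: -30145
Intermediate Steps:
v = -3416 (v = 1708*(-1/((4 - 3)/(-1 + 3))) = 1708*(-1/(1/2)) = 1708*(-1/(1*(1/2))) = 1708*(-1/1/2) = 1708*(-1*2) = 1708*(-2) = -3416)
v - 1*26729 = -3416 - 1*26729 = -3416 - 26729 = -30145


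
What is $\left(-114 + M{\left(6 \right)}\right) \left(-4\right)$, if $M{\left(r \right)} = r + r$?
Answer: $408$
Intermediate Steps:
$M{\left(r \right)} = 2 r$
$\left(-114 + M{\left(6 \right)}\right) \left(-4\right) = \left(-114 + 2 \cdot 6\right) \left(-4\right) = \left(-114 + 12\right) \left(-4\right) = \left(-102\right) \left(-4\right) = 408$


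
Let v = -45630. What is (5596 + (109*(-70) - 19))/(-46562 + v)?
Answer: 2053/92192 ≈ 0.022269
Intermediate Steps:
(5596 + (109*(-70) - 19))/(-46562 + v) = (5596 + (109*(-70) - 19))/(-46562 - 45630) = (5596 + (-7630 - 19))/(-92192) = (5596 - 7649)*(-1/92192) = -2053*(-1/92192) = 2053/92192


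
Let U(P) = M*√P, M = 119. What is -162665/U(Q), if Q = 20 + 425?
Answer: -32533*√445/10591 ≈ -64.799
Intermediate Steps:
Q = 445
U(P) = 119*√P
-162665/U(Q) = -162665*√445/52955 = -32533*√445/10591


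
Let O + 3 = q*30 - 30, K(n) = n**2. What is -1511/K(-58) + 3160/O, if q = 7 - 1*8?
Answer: -10725433/211932 ≈ -50.608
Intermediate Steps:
q = -1 (q = 7 - 8 = -1)
O = -63 (O = -3 + (-1*30 - 30) = -3 + (-30 - 30) = -3 - 60 = -63)
-1511/K(-58) + 3160/O = -1511/((-58)**2) + 3160/(-63) = -1511/3364 + 3160*(-1/63) = -1511*1/3364 - 3160/63 = -1511/3364 - 3160/63 = -10725433/211932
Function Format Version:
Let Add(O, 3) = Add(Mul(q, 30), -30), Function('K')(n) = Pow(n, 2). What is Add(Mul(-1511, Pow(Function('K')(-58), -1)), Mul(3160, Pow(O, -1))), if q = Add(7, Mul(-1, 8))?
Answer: Rational(-10725433, 211932) ≈ -50.608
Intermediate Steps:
q = -1 (q = Add(7, -8) = -1)
O = -63 (O = Add(-3, Add(Mul(-1, 30), -30)) = Add(-3, Add(-30, -30)) = Add(-3, -60) = -63)
Add(Mul(-1511, Pow(Function('K')(-58), -1)), Mul(3160, Pow(O, -1))) = Add(Mul(-1511, Pow(Pow(-58, 2), -1)), Mul(3160, Pow(-63, -1))) = Add(Mul(-1511, Pow(3364, -1)), Mul(3160, Rational(-1, 63))) = Add(Mul(-1511, Rational(1, 3364)), Rational(-3160, 63)) = Add(Rational(-1511, 3364), Rational(-3160, 63)) = Rational(-10725433, 211932)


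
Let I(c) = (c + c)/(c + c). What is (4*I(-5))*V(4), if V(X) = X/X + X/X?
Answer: 8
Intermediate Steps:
V(X) = 2 (V(X) = 1 + 1 = 2)
I(c) = 1 (I(c) = (2*c)/((2*c)) = (2*c)*(1/(2*c)) = 1)
(4*I(-5))*V(4) = (4*1)*2 = 4*2 = 8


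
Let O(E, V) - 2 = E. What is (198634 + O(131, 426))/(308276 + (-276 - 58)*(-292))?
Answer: 198767/405804 ≈ 0.48981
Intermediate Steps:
O(E, V) = 2 + E
(198634 + O(131, 426))/(308276 + (-276 - 58)*(-292)) = (198634 + (2 + 131))/(308276 + (-276 - 58)*(-292)) = (198634 + 133)/(308276 - 334*(-292)) = 198767/(308276 + 97528) = 198767/405804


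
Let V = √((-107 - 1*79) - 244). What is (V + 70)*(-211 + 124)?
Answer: -6090 - 87*I*√430 ≈ -6090.0 - 1804.1*I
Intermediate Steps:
V = I*√430 (V = √((-107 - 79) - 244) = √(-186 - 244) = √(-430) = I*√430 ≈ 20.736*I)
(V + 70)*(-211 + 124) = (I*√430 + 70)*(-211 + 124) = (70 + I*√430)*(-87) = -6090 - 87*I*√430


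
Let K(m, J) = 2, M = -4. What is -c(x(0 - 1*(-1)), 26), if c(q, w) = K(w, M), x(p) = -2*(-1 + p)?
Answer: -2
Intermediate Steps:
x(p) = 2 - 2*p
c(q, w) = 2
-c(x(0 - 1*(-1)), 26) = -1*2 = -2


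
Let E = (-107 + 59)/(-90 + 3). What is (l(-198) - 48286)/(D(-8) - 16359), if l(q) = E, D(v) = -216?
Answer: 1400278/480675 ≈ 2.9132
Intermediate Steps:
E = 16/29 (E = -48/(-87) = -48*(-1/87) = 16/29 ≈ 0.55172)
l(q) = 16/29
(l(-198) - 48286)/(D(-8) - 16359) = (16/29 - 48286)/(-216 - 16359) = -1400278/29/(-16575) = -1400278/29*(-1/16575) = 1400278/480675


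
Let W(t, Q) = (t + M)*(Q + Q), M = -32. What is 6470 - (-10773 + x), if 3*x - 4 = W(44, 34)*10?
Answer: 43565/3 ≈ 14522.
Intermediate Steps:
W(t, Q) = 2*Q*(-32 + t) (W(t, Q) = (t - 32)*(Q + Q) = (-32 + t)*(2*Q) = 2*Q*(-32 + t))
x = 8164/3 (x = 4/3 + ((2*34*(-32 + 44))*10)/3 = 4/3 + ((2*34*12)*10)/3 = 4/3 + (816*10)/3 = 4/3 + (⅓)*8160 = 4/3 + 2720 = 8164/3 ≈ 2721.3)
6470 - (-10773 + x) = 6470 - (-10773 + 8164/3) = 6470 - 1*(-24155/3) = 6470 + 24155/3 = 43565/3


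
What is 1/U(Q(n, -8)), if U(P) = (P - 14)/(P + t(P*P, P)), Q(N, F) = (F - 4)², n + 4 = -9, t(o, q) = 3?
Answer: 147/130 ≈ 1.1308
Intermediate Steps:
n = -13 (n = -4 - 9 = -13)
Q(N, F) = (-4 + F)²
U(P) = (-14 + P)/(3 + P) (U(P) = (P - 14)/(P + 3) = (-14 + P)/(3 + P))
1/U(Q(n, -8)) = 1/((-14 + (-4 - 8)²)/(3 + (-4 - 8)²)) = 1/((-14 + (-12)²)/(3 + (-12)²)) = 1/((-14 + 144)/(3 + 144)) = 1/(130/147) = 147/130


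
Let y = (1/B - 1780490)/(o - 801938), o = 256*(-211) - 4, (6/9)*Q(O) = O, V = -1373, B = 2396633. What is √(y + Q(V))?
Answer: I*√2164566448566659435120873274/1025708594707 ≈ 45.359*I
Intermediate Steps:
Q(O) = 3*O/2
o = -54020 (o = -54016 - 4 = -54020)
y = 4267181090169/2051417189414 (y = (1/2396633 - 1780490)/(-54020 - 801938) = (1/2396633 - 1780490)/(-855958) = -4267181090169/2396633*(-1/855958) = 4267181090169/2051417189414 ≈ 2.0801)
√(y + Q(V)) = √(4267181090169/2051417189414 + (3/2)*(-1373)) = √(4267181090169/2051417189414 - 4119/2) = √(-2110313260253982/1025708594707) = I*√2164566448566659435120873274/1025708594707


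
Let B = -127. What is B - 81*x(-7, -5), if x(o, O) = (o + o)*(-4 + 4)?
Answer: -127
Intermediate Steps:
x(o, O) = 0 (x(o, O) = (2*o)*0 = 0)
B - 81*x(-7, -5) = -127 - 81*0 = -127 + 0 = -127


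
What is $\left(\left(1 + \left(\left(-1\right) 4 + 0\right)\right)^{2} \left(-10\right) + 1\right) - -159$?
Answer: $70$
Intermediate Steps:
$\left(\left(1 + \left(\left(-1\right) 4 + 0\right)\right)^{2} \left(-10\right) + 1\right) - -159 = \left(\left(1 + \left(-4 + 0\right)\right)^{2} \left(-10\right) + 1\right) + 159 = \left(\left(1 - 4\right)^{2} \left(-10\right) + 1\right) + 159 = \left(\left(-3\right)^{2} \left(-10\right) + 1\right) + 159 = \left(9 \left(-10\right) + 1\right) + 159 = \left(-90 + 1\right) + 159 = -89 + 159 = 70$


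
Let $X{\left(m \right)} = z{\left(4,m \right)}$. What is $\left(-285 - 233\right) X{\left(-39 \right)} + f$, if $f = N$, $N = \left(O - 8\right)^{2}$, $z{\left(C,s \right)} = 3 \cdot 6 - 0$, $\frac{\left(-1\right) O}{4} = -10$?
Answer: $-8300$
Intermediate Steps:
$O = 40$ ($O = \left(-4\right) \left(-10\right) = 40$)
$z{\left(C,s \right)} = 18$ ($z{\left(C,s \right)} = 18 + 0 = 18$)
$X{\left(m \right)} = 18$
$N = 1024$ ($N = \left(40 - 8\right)^{2} = 32^{2} = 1024$)
$f = 1024$
$\left(-285 - 233\right) X{\left(-39 \right)} + f = \left(-285 - 233\right) 18 + 1024 = \left(-518\right) 18 + 1024 = -9324 + 1024 = -8300$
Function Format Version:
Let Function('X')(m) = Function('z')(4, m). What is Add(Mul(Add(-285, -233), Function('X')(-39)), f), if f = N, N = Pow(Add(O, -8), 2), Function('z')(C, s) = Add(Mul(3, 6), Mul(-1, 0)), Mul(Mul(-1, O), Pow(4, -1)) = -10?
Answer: -8300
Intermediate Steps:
O = 40 (O = Mul(-4, -10) = 40)
Function('z')(C, s) = 18 (Function('z')(C, s) = Add(18, 0) = 18)
Function('X')(m) = 18
N = 1024 (N = Pow(Add(40, -8), 2) = Pow(32, 2) = 1024)
f = 1024
Add(Mul(Add(-285, -233), Function('X')(-39)), f) = Add(Mul(Add(-285, -233), 18), 1024) = Add(Mul(-518, 18), 1024) = Add(-9324, 1024) = -8300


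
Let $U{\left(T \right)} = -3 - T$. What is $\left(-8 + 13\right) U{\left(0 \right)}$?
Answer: $-15$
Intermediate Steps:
$\left(-8 + 13\right) U{\left(0 \right)} = \left(-8 + 13\right) \left(-3 - 0\right) = 5 \left(-3 + 0\right) = 5 \left(-3\right) = -15$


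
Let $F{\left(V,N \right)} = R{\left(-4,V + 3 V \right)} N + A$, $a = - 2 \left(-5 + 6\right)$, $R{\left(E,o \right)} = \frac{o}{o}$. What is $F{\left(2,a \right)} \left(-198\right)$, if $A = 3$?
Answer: $-198$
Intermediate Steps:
$R{\left(E,o \right)} = 1$
$a = -2$ ($a = \left(-2\right) 1 = -2$)
$F{\left(V,N \right)} = 3 + N$ ($F{\left(V,N \right)} = 1 N + 3 = N + 3 = 3 + N$)
$F{\left(2,a \right)} \left(-198\right) = \left(3 - 2\right) \left(-198\right) = 1 \left(-198\right) = -198$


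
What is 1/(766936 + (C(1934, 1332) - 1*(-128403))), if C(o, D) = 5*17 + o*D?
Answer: 1/3471512 ≈ 2.8806e-7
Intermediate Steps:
C(o, D) = 85 + D*o
1/(766936 + (C(1934, 1332) - 1*(-128403))) = 1/(766936 + ((85 + 1332*1934) - 1*(-128403))) = 1/(766936 + ((85 + 2576088) + 128403)) = 1/(766936 + (2576173 + 128403)) = 1/(766936 + 2704576) = 1/3471512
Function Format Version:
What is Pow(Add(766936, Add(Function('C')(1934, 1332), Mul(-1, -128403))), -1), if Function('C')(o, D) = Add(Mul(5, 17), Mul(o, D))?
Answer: Rational(1, 3471512) ≈ 2.8806e-7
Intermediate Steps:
Function('C')(o, D) = Add(85, Mul(D, o))
Pow(Add(766936, Add(Function('C')(1934, 1332), Mul(-1, -128403))), -1) = Pow(Add(766936, Add(Add(85, Mul(1332, 1934)), Mul(-1, -128403))), -1) = Pow(Add(766936, Add(Add(85, 2576088), 128403)), -1) = Pow(Add(766936, Add(2576173, 128403)), -1) = Pow(Add(766936, 2704576), -1) = Pow(3471512, -1) = Rational(1, 3471512)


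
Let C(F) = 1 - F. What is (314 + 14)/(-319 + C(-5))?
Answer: -328/313 ≈ -1.0479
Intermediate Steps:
(314 + 14)/(-319 + C(-5)) = (314 + 14)/(-319 + (1 - 1*(-5))) = 328/(-319 + (1 + 5)) = 328/(-319 + 6) = 328/(-313) = 328*(-1/313) = -328/313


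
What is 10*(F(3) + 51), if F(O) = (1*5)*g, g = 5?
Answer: 760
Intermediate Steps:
F(O) = 25 (F(O) = (1*5)*5 = 5*5 = 25)
10*(F(3) + 51) = 10*(25 + 51) = 10*76 = 760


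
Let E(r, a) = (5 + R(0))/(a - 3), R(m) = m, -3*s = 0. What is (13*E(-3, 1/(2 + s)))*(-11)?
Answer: 286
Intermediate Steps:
s = 0 (s = -1/3*0 = 0)
E(r, a) = 5/(-3 + a) (E(r, a) = (5 + 0)/(a - 3) = 5/(-3 + a))
(13*E(-3, 1/(2 + s)))*(-11) = (13*(5/(-3 + 1/(2 + 0))))*(-11) = (13*(5/(-3 + 1/2)))*(-11) = (13*(5/(-5/2)))*(-11) = (13*(5*(-2/5)))*(-11) = (13*(-2))*(-11) = -26*(-11) = 286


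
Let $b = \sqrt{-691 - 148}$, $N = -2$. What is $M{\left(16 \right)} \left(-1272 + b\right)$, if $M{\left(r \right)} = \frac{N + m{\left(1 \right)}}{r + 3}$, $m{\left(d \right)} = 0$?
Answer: $\frac{2544}{19} - \frac{2 i \sqrt{839}}{19} \approx 133.89 - 3.049 i$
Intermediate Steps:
$b = i \sqrt{839}$ ($b = \sqrt{-839} = i \sqrt{839} \approx 28.965 i$)
$M{\left(r \right)} = - \frac{2}{3 + r}$ ($M{\left(r \right)} = \frac{-2 + 0}{r + 3} = - \frac{2}{3 + r}$)
$M{\left(16 \right)} \left(-1272 + b\right) = - \frac{2}{3 + 16} \left(-1272 + i \sqrt{839}\right) = - \frac{2}{19} \left(-1272 + i \sqrt{839}\right) = \left(-2\right) \frac{1}{19} \left(-1272 + i \sqrt{839}\right) = - \frac{2 \left(-1272 + i \sqrt{839}\right)}{19} = \frac{2544}{19} - \frac{2 i \sqrt{839}}{19}$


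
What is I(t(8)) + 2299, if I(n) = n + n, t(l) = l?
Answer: 2315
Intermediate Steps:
I(n) = 2*n
I(t(8)) + 2299 = 2*8 + 2299 = 16 + 2299 = 2315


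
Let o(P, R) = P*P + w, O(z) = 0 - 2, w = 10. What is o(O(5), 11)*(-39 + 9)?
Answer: -420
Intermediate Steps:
O(z) = -2
o(P, R) = 10 + P**2 (o(P, R) = P*P + 10 = P**2 + 10 = 10 + P**2)
o(O(5), 11)*(-39 + 9) = (10 + (-2)**2)*(-39 + 9) = (10 + 4)*(-30) = 14*(-30) = -420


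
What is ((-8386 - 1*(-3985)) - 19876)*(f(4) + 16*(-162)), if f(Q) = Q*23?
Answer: 60692500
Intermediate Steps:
f(Q) = 23*Q
((-8386 - 1*(-3985)) - 19876)*(f(4) + 16*(-162)) = ((-8386 - 1*(-3985)) - 19876)*(23*4 + 16*(-162)) = ((-8386 + 3985) - 19876)*(92 - 2592) = (-4401 - 19876)*(-2500) = -24277*(-2500) = 60692500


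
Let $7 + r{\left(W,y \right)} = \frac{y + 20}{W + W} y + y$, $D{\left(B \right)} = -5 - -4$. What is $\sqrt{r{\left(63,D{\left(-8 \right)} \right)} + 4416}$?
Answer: $\frac{\sqrt{7775446}}{42} \approx 66.392$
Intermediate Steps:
$D{\left(B \right)} = -1$ ($D{\left(B \right)} = -5 + 4 = -1$)
$r{\left(W,y \right)} = -7 + y + \frac{y \left(20 + y\right)}{2 W}$ ($r{\left(W,y \right)} = -7 + \left(\frac{y + 20}{W + W} y + y\right) = -7 + \left(\frac{20 + y}{2 W} y + y\right) = -7 + \left(\frac{y \left(20 + y\right)}{2 W} + y\right) = -7 + \left(y + \frac{y \left(20 + y\right)}{2 W}\right) = -7 + y + \frac{y \left(20 + y\right)}{2 W}$)
$\sqrt{r{\left(63,D{\left(-8 \right)} \right)} + 4416} = \sqrt{\frac{\frac{\left(-1\right)^{2}}{2} + 10 \left(-1\right) + 63 \left(-7 - 1\right)}{63} + 4416} = \sqrt{\frac{\frac{1}{2} \cdot 1 - 10 + 63 \left(-8\right)}{63} + 4416} = \sqrt{\frac{\frac{1}{2} - 10 - 504}{63} + 4416} = \sqrt{\frac{1}{63} \left(- \frac{1027}{2}\right) + 4416} = \sqrt{- \frac{1027}{126} + 4416} = \sqrt{\frac{555389}{126}} = \frac{\sqrt{7775446}}{42}$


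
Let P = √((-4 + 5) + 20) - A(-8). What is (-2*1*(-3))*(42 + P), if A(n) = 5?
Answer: 222 + 6*√21 ≈ 249.50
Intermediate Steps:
P = -5 + √21 (P = √((-4 + 5) + 20) - 1*5 = √(1 + 20) - 5 = √21 - 5 = -5 + √21 ≈ -0.41742)
(-2*1*(-3))*(42 + P) = (-2*1*(-3))*(42 + (-5 + √21)) = (-2*(-3))*(37 + √21) = 6*(37 + √21) = 222 + 6*√21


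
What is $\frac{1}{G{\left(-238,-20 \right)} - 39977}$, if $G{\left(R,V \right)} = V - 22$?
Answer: $- \frac{1}{40019} \approx -2.4988 \cdot 10^{-5}$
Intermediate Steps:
$G{\left(R,V \right)} = -22 + V$ ($G{\left(R,V \right)} = V - 22 = -22 + V$)
$\frac{1}{G{\left(-238,-20 \right)} - 39977} = \frac{1}{\left(-22 - 20\right) - 39977} = \frac{1}{-42 - 39977} = \frac{1}{-40019} = - \frac{1}{40019}$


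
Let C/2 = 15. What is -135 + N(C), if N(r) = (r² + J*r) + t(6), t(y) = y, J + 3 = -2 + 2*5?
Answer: 921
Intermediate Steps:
J = 5 (J = -3 + (-2 + 2*5) = -3 + (-2 + 10) = -3 + 8 = 5)
C = 30 (C = 2*15 = 30)
N(r) = 6 + r² + 5*r (N(r) = (r² + 5*r) + 6 = 6 + r² + 5*r)
-135 + N(C) = -135 + (6 + 30² + 5*30) = -135 + (6 + 900 + 150) = -135 + 1056 = 921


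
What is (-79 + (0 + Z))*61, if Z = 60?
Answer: -1159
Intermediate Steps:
(-79 + (0 + Z))*61 = (-79 + (0 + 60))*61 = (-79 + 60)*61 = -19*61 = -1159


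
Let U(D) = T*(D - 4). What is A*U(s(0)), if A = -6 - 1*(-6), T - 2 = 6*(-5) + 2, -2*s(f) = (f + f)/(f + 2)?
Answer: 0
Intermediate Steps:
s(f) = -f/(2 + f) (s(f) = -(f + f)/(2*(f + 2)) = -2*f/(2*(2 + f)) = -f/(2 + f))
T = -26 (T = 2 + (6*(-5) + 2) = 2 + (-30 + 2) = 2 - 28 = -26)
U(D) = 104 - 26*D (U(D) = -26*(D - 4) = -26*(-4 + D) = 104 - 26*D)
A = 0 (A = -6 + 6 = 0)
A*U(s(0)) = 0*(104 - (-26)*0/(2 + 0)) = 0*(104 - (-26)*0/2) = 0*(104 - 26*0) = 0*(104 + 0) = 0*104 = 0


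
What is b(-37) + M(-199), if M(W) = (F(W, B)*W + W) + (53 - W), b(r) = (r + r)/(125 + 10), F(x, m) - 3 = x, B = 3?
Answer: 5272621/135 ≈ 39056.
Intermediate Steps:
F(x, m) = 3 + x
b(r) = 2*r/135 (b(r) = (2*r)/135 = 2*r/135)
M(W) = 53 + W*(3 + W) (M(W) = ((3 + W)*W + W) + (53 - W) = (W*(3 + W) + W) + (53 - W) = (W + W*(3 + W)) + (53 - W) = 53 + W*(3 + W))
b(-37) + M(-199) = (2/135)*(-37) + (53 - 199*(3 - 199)) = -74/135 + (53 - 199*(-196)) = -74/135 + (53 + 39004) = -74/135 + 39057 = 5272621/135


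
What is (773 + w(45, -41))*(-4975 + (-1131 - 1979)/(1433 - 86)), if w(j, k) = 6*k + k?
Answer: -1086118470/449 ≈ -2.4190e+6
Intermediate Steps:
w(j, k) = 7*k
(773 + w(45, -41))*(-4975 + (-1131 - 1979)/(1433 - 86)) = (773 + 7*(-41))*(-4975 + (-1131 - 1979)/(1433 - 86)) = (773 - 287)*(-4975 - 3110/1347) = 486*(-4975 - 3110*1/1347) = 486*(-4975 - 3110/1347) = 486*(-6704435/1347) = -1086118470/449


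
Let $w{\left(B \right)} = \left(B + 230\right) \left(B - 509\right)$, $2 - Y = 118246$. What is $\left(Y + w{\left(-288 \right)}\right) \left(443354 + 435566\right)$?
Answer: $-63298060560$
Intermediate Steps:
$Y = -118244$ ($Y = 2 - 118246 = -118244$)
$w{\left(B \right)} = \left(-509 + B\right) \left(230 + B\right)$ ($w{\left(B \right)} = \left(230 + B\right) \left(-509 + B\right) = \left(-509 + B\right) \left(230 + B\right)$)
$\left(Y + w{\left(-288 \right)}\right) \left(443354 + 435566\right) = \left(-118244 - \left(36718 - 82944\right)\right) \left(443354 + 435566\right) = \left(-118244 + \left(-117070 + 82944 + 80352\right)\right) 878920 = \left(-118244 + 46226\right) 878920 = \left(-72018\right) 878920 = -63298060560$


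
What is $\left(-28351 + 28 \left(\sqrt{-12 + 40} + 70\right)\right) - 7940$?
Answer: $-34331 + 56 \sqrt{7} \approx -34183.0$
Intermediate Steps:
$\left(-28351 + 28 \left(\sqrt{-12 + 40} + 70\right)\right) - 7940 = \left(-28351 + 28 \left(\sqrt{28} + 70\right)\right) - 7940 = \left(-28351 + 28 \left(2 \sqrt{7} + 70\right)\right) - 7940 = \left(-28351 + 28 \left(70 + 2 \sqrt{7}\right)\right) - 7940 = \left(-28351 + \left(1960 + 56 \sqrt{7}\right)\right) - 7940 = \left(-26391 + 56 \sqrt{7}\right) - 7940 = -34331 + 56 \sqrt{7}$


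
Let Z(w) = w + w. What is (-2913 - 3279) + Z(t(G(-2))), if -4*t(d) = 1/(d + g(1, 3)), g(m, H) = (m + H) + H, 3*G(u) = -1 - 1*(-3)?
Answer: -284835/46 ≈ -6192.1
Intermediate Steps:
G(u) = 2/3 (G(u) = (-1 - 1*(-3))/3 = (-1 + 3)/3 = (1/3)*2 = 2/3)
g(m, H) = m + 2*H (g(m, H) = (H + m) + H = m + 2*H)
t(d) = -1/(4*(7 + d)) (t(d) = -1/(4*(d + (1 + 2*3))) = -1/(4*(d + (1 + 6))) = -1/(4*(d + 7)) = -1/(4*(7 + d)))
Z(w) = 2*w
(-2913 - 3279) + Z(t(G(-2))) = (-2913 - 3279) + 2*(-1/(28 + 4*(2/3))) = -6192 + 2*(-1/(28 + 8/3)) = -6192 + 2*(-1/92/3) = -6192 + 2*(-1*3/92) = -6192 + 2*(-3/92) = -6192 - 3/46 = -284835/46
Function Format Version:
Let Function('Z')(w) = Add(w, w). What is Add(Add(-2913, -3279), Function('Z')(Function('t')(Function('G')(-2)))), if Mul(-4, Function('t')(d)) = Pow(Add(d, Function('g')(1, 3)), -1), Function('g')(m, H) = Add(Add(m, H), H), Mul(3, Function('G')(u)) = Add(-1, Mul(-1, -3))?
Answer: Rational(-284835, 46) ≈ -6192.1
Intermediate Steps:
Function('G')(u) = Rational(2, 3) (Function('G')(u) = Mul(Rational(1, 3), Add(-1, Mul(-1, -3))) = Mul(Rational(1, 3), Add(-1, 3)) = Mul(Rational(1, 3), 2) = Rational(2, 3))
Function('g')(m, H) = Add(m, Mul(2, H)) (Function('g')(m, H) = Add(Add(H, m), H) = Add(m, Mul(2, H)))
Function('t')(d) = Mul(Rational(-1, 4), Pow(Add(7, d), -1)) (Function('t')(d) = Mul(Rational(-1, 4), Pow(Add(d, Add(1, Mul(2, 3))), -1)) = Mul(Rational(-1, 4), Pow(Add(d, Add(1, 6)), -1)) = Mul(Rational(-1, 4), Pow(Add(d, 7), -1)) = Mul(Rational(-1, 4), Pow(Add(7, d), -1)))
Function('Z')(w) = Mul(2, w)
Add(Add(-2913, -3279), Function('Z')(Function('t')(Function('G')(-2)))) = Add(Add(-2913, -3279), Mul(2, Mul(-1, Pow(Add(28, Mul(4, Rational(2, 3))), -1)))) = Add(-6192, Mul(2, Mul(-1, Pow(Add(28, Rational(8, 3)), -1)))) = Add(-6192, Mul(2, Mul(-1, Pow(Rational(92, 3), -1)))) = Add(-6192, Mul(2, Mul(-1, Rational(3, 92)))) = Add(-6192, Mul(2, Rational(-3, 92))) = Add(-6192, Rational(-3, 46)) = Rational(-284835, 46)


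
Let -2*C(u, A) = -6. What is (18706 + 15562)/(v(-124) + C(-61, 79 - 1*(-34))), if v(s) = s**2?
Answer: 2636/1183 ≈ 2.2282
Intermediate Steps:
C(u, A) = 3 (C(u, A) = -1/2*(-6) = 3)
(18706 + 15562)/(v(-124) + C(-61, 79 - 1*(-34))) = (18706 + 15562)/((-124)**2 + 3) = 34268/(15376 + 3) = 34268/15379 = 34268*(1/15379) = 2636/1183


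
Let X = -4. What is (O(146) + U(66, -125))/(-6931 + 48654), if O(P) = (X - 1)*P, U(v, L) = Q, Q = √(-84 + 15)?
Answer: -730/41723 + I*√69/41723 ≈ -0.017496 + 0.00019909*I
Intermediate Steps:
Q = I*√69 (Q = √(-69) = I*√69 ≈ 8.3066*I)
U(v, L) = I*√69
O(P) = -5*P (O(P) = (-4 - 1)*P = -5*P)
(O(146) + U(66, -125))/(-6931 + 48654) = (-5*146 + I*√69)/(-6931 + 48654) = (-730 + I*√69)/41723 = (-730 + I*√69)*(1/41723) = -730/41723 + I*√69/41723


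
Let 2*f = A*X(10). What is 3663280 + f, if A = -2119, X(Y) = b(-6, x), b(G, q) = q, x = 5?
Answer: 7315965/2 ≈ 3.6580e+6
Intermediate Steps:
X(Y) = 5
f = -10595/2 (f = (-2119*5)/2 = (½)*(-10595) = -10595/2 ≈ -5297.5)
3663280 + f = 3663280 - 10595/2 = 7315965/2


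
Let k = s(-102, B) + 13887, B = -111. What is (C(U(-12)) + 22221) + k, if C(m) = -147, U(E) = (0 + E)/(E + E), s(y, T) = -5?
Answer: 35956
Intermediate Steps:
U(E) = 1/2 (U(E) = E/((2*E)) = E*(1/(2*E)) = 1/2)
k = 13882 (k = -5 + 13887 = 13882)
(C(U(-12)) + 22221) + k = (-147 + 22221) + 13882 = 22074 + 13882 = 35956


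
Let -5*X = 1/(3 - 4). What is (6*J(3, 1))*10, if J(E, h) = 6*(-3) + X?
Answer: -1068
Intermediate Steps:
X = ⅕ (X = -1/(5*(3 - 4)) = -⅕/(-1) = -⅕*(-1) = ⅕ ≈ 0.20000)
J(E, h) = -89/5 (J(E, h) = 6*(-3) + ⅕ = -18 + ⅕ = -89/5)
(6*J(3, 1))*10 = (6*(-89/5))*10 = -534/5*10 = -1068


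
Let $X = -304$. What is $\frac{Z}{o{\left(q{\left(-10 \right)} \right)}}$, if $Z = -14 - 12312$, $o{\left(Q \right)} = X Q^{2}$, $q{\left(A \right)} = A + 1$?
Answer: $\frac{6163}{12312} \approx 0.50057$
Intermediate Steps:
$q{\left(A \right)} = 1 + A$
$o{\left(Q \right)} = - 304 Q^{2}$
$Z = -12326$ ($Z = -14 - 12312 = -12326$)
$\frac{Z}{o{\left(q{\left(-10 \right)} \right)}} = - \frac{12326}{\left(-304\right) \left(1 - 10\right)^{2}} = - \frac{12326}{\left(-304\right) \left(-9\right)^{2}} = - \frac{12326}{\left(-304\right) 81} = - \frac{12326}{-24624} = \left(-12326\right) \left(- \frac{1}{24624}\right) = \frac{6163}{12312}$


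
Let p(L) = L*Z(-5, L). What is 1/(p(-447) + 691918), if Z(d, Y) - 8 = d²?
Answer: 1/677167 ≈ 1.4767e-6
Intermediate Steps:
Z(d, Y) = 8 + d²
p(L) = 33*L (p(L) = L*(8 + (-5)²) = L*(8 + 25) = L*33 = 33*L)
1/(p(-447) + 691918) = 1/(33*(-447) + 691918) = 1/(-14751 + 691918) = 1/677167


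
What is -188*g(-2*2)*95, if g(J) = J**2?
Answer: -285760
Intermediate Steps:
-188*g(-2*2)*95 = -188*(-2*2)**2*95 = -188*(-4)**2*95 = -188*16*95 = -3008*95 = -285760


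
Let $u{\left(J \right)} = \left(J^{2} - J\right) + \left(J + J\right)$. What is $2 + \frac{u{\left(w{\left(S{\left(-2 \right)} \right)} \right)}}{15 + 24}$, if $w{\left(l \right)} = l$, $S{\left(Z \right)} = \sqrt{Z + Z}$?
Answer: $\frac{74}{39} + \frac{2 i}{39} \approx 1.8974 + 0.051282 i$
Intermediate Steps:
$S{\left(Z \right)} = \sqrt{2} \sqrt{Z}$ ($S{\left(Z \right)} = \sqrt{2 Z} = \sqrt{2} \sqrt{Z}$)
$u{\left(J \right)} = J + J^{2}$ ($u{\left(J \right)} = \left(J^{2} - J\right) + 2 J = J + J^{2}$)
$2 + \frac{u{\left(w{\left(S{\left(-2 \right)} \right)} \right)}}{15 + 24} = 2 + \frac{\sqrt{2} \sqrt{-2} \left(1 + \sqrt{2} \sqrt{-2}\right)}{15 + 24} = 2 + \frac{\sqrt{2} i \sqrt{2} \left(1 + \sqrt{2} i \sqrt{2}\right)}{39} = 2 + 2 i \left(1 + 2 i\right) \frac{1}{39} = 2 + \frac{2 i \left(1 + 2 i\right)}{39}$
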